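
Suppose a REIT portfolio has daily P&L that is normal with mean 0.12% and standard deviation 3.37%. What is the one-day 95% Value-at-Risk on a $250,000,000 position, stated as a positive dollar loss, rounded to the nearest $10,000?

$13,560,000

At 95% one-sided, z = 1.645.
VaR = −μ + z·σ = −(0.12%) + 1.645 × 3.37% = 5.424%.
On $250,000,000: 0.05424 × $250,000,000 = $13,560,000.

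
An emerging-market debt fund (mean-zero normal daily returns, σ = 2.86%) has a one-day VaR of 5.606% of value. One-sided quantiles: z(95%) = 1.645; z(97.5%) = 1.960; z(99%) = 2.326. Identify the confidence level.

97.5%

Implied z = VaR/σ = 5.606 / 2.86 = 1.960.
This matches z(97.5%) = 1.960.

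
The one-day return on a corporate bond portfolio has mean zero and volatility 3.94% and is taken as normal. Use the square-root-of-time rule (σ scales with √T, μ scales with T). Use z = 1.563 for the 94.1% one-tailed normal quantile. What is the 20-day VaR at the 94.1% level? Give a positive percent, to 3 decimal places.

27.540%

σ_{20d} = 3.94% × √20 = 17.620%.
VaR = 1.563 × 17.620% = 27.540%.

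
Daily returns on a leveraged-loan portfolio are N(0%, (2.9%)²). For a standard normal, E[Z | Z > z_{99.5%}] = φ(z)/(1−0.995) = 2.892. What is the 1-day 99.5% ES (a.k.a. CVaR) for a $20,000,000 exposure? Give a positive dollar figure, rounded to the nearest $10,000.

$1,680,000

ES = 2.9% × 2.892 = 8.387%.
On $20,000,000: 0.08387 × $20,000,000 = $1,677,400.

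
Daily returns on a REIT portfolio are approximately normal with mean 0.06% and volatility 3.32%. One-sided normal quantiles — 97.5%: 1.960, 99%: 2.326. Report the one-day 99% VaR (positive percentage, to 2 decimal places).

7.66%

VaR = −μ + z·σ = −(0.06%) + 2.326 × 3.32% = 7.662%.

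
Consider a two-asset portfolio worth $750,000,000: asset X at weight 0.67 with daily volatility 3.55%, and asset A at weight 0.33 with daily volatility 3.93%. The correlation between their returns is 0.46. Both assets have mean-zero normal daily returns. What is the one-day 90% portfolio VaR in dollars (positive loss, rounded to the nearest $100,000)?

σ_p² = 0.67²·3.55² + 0.33²·3.93² + 2·0.46·0.67·0.33·3.55·3.93 = 10.1771 (%²).
σ_p = √10.1771 = 3.190%.
At 90%, z = 1.282.
VaR = 1.282 × 3.190% = 4.090%; on $750,000,000 that is $30,675,000.

$30,700,000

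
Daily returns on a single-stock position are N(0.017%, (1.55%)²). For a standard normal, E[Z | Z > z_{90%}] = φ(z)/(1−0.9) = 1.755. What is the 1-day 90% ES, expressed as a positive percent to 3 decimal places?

ES = −(0.017%) + 1.55% × 1.755 = 2.703%.

2.703%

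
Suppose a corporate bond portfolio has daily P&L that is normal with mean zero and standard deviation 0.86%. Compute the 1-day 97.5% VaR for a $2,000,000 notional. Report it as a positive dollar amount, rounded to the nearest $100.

At 97.5% one-sided, z = 1.960.
VaR = z·σ = 1.960 × 0.86% = 1.686%.
On $2,000,000: 0.01686 × $2,000,000 = $33,720.

$33,700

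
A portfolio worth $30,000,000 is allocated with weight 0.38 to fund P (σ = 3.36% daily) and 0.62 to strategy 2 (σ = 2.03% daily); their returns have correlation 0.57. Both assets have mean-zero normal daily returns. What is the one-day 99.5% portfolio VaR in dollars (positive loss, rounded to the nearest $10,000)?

σ_p² = 0.38²·3.36² + 0.62²·2.03² + 2·0.57·0.38·0.62·3.36·2.03 = 5.0462 (%²).
σ_p = √5.0462 = 2.246%.
At 99.5%, z = 2.576.
VaR = 2.576 × 2.246% = 5.786%; on $30,000,000 that is $1,735,800.

$1,740,000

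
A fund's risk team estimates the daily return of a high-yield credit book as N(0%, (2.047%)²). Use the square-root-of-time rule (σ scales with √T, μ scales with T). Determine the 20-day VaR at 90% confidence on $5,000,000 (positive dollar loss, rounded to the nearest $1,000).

$587,000

At 90%, z = 1.282.
σ_{20d} = 2.047% × √20 = 9.154%.
VaR = 1.282 × 9.154% = 11.735%.
On $5,000,000: 0.11735 × $5,000,000 = $586,750.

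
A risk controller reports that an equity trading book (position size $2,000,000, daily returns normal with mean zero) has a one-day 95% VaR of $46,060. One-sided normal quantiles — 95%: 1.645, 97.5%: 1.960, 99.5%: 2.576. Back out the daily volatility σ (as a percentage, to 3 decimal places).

1.400%

VaR as a fraction: $46,060 / $2,000,000 = 2.303%.
σ = VaR / z = 2.303% / 1.645 = 1.400%.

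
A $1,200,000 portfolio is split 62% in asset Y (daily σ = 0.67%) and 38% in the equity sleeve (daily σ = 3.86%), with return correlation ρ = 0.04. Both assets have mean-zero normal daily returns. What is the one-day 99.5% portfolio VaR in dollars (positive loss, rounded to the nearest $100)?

σ_p² = 0.62²·0.67² + 0.38²·3.86² + 2·0.04·0.62·0.38·0.67·3.86 = 2.3728 (%²).
σ_p = √2.3728 = 1.540%.
At 99.5%, z = 2.576.
VaR = 2.576 × 1.540% = 3.967%; on $1,200,000 that is $47,604.

$47,600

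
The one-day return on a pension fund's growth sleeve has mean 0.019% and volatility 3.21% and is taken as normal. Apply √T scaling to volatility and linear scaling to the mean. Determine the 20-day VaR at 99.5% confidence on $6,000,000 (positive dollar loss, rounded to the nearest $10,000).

$2,200,000

At 99.5%, z = 2.576.
σ_{20d} = 3.21% × √20 = 14.356%; μ_{20d} = 20 × 0.019% = 0.380%.
VaR = −(0.380%) + 2.576 × 14.356% = 36.601%.
On $6,000,000: 0.36601 × $6,000,000 = $2,196,060.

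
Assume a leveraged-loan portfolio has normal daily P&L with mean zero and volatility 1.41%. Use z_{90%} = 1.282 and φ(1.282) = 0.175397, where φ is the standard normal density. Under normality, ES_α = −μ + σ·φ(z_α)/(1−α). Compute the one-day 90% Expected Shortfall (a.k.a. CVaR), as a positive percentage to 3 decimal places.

2.473%

Tail multiplier: φ(z)/(1−α) = 0.175397 / 0.1 = 1.754.
ES = 1.41% × 1.754 = 2.473%.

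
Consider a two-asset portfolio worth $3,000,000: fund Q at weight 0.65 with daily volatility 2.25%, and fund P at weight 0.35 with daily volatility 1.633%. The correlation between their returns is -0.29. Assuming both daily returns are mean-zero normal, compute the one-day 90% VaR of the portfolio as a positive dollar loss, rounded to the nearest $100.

$54,100

σ_p² = 0.65²·2.25² + 0.35²·1.633² + 2·-0.29·0.65·0.35·2.25·1.633 = 1.9808 (%²).
σ_p = √1.9808 = 1.407%.
At 90%, z = 1.282.
VaR = 1.282 × 1.407% = 1.804%; on $3,000,000 that is $54,120.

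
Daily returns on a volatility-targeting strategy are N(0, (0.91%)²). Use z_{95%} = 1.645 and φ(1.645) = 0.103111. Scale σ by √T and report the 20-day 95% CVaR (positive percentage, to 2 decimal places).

σ_{20d} = 0.91% × √20 = 4.070%.
ES multiplier = φ(z)/(1−α) = 0.103111/0.05 = 2.062.
ES = 4.070% × 2.062 = 8.392%.

8.39%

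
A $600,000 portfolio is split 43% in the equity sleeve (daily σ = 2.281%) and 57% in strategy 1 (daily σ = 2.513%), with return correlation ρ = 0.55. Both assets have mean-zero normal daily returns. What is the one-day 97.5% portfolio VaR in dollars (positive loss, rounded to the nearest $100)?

σ_p² = 0.43²·2.281² + 0.57²·2.513² + 2·0.55·0.43·0.57·2.281·2.513 = 4.5593 (%²).
σ_p = √4.5593 = 2.135%.
At 97.5%, z = 1.960.
VaR = 1.960 × 2.135% = 4.185%; on $600,000 that is $25,110.

$25,100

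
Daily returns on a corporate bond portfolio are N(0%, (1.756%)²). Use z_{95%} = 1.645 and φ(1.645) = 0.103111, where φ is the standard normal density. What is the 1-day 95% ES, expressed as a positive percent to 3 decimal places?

3.621%

Tail multiplier: φ(z)/(1−α) = 0.103111 / 0.05 = 2.062.
ES = 1.756% × 2.062 = 3.621%.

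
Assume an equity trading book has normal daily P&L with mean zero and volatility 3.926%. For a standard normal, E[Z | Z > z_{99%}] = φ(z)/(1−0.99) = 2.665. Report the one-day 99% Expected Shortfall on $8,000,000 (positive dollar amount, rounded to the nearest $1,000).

ES = 3.926% × 2.665 = 10.463%.
On $8,000,000: 0.10463 × $8,000,000 = $837,040.

$837,000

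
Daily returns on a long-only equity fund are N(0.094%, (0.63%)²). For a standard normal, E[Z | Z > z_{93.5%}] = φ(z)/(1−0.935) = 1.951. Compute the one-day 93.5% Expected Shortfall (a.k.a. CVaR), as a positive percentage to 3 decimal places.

1.135%

ES = −(0.094%) + 0.63% × 1.951 = 1.135%.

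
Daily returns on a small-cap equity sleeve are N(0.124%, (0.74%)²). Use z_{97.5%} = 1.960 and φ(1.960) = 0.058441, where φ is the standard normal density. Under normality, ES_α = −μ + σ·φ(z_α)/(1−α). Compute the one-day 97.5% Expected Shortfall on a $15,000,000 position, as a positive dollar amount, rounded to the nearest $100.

$240,900

Tail multiplier: φ(z)/(1−α) = 0.058441 / 0.025 = 2.338.
ES = −(0.124%) + 0.74% × 2.338 = 1.606%.
On $15,000,000: 0.01606 × $15,000,000 = $240,900.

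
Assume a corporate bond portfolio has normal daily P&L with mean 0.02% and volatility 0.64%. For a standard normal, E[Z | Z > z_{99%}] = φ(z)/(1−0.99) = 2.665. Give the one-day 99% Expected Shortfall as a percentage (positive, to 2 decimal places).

ES = −(0.02%) + 0.64% × 2.665 = 1.686%.

1.69%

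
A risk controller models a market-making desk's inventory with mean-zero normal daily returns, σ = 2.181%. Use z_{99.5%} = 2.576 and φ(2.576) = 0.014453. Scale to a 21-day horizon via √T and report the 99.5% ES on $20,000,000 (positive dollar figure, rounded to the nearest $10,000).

$5,780,000

σ_{21d} = 2.181% × √21 = 9.995%.
ES multiplier = φ(z)/(1−α) = 0.014453/0.005 = 2.891.
ES = 9.995% × 2.891 = 28.896%; on $20,000,000: $5,779,200.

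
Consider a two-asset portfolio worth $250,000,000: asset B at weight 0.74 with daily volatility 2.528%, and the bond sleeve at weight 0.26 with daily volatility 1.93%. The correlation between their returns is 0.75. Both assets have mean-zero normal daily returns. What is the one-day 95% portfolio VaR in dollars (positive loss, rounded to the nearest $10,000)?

σ_p² = 0.74²·2.528² + 0.26²·1.93² + 2·0.75·0.74·0.26·2.528·1.93 = 5.1595 (%²).
σ_p = √5.1595 = 2.271%.
At 95%, z = 1.645.
VaR = 1.645 × 2.271% = 3.736%; on $250,000,000 that is $9,340,000.

$9,340,000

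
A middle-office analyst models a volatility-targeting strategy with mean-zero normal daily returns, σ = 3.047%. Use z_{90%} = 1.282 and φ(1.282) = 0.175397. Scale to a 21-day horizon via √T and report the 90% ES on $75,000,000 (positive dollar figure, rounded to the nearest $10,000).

σ_{21d} = 3.047% × √21 = 13.963%.
ES multiplier = φ(z)/(1−α) = 0.175397/0.1 = 1.754.
ES = 13.963% × 1.754 = 24.491%; on $75,000,000: $18,368,250.

$18,370,000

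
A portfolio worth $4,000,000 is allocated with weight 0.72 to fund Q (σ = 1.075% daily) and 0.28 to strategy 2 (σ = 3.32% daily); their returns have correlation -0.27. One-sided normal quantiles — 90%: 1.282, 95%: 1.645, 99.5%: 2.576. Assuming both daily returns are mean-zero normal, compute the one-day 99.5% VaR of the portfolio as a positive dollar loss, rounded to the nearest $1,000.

σ_p² = 0.72²·1.075² + 0.28²·3.32² + 2·-0.27·0.72·0.28·1.075·3.32 = 1.0747 (%²).
σ_p = √1.0747 = 1.037%.
VaR = 2.576 × 1.037% = 2.671%; on $4,000,000 that is $106,840.

$107,000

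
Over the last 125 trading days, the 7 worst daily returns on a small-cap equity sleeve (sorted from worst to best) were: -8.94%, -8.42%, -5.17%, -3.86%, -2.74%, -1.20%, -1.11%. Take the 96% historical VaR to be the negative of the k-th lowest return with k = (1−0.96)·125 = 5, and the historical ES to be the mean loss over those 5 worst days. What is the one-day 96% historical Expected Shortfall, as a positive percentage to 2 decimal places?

5.83%

The 5 worst returns sum to -29.13%.
ES = −(-29.13%) / 5 = 5.826% ≈ 5.83%.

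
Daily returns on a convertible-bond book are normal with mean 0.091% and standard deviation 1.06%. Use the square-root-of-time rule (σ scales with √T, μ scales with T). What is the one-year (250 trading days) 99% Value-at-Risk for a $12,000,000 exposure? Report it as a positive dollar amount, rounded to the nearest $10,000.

$1,950,000

At 99%, z = 2.326.
σ_{250d} = 1.06% × √250 = 16.760%; μ_{250d} = 250 × 0.091% = 22.750%.
VaR = −(22.750%) + 2.326 × 16.760% = 16.234%.
On $12,000,000: 0.16234 × $12,000,000 = $1,948,080.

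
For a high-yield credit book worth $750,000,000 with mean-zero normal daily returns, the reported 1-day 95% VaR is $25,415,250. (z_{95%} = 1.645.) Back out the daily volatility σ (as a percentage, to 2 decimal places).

2.06%

VaR as a fraction: $25,415,250 / $750,000,000 = 3.389%.
σ = VaR / z = 3.389% / 1.645 = 2.060%.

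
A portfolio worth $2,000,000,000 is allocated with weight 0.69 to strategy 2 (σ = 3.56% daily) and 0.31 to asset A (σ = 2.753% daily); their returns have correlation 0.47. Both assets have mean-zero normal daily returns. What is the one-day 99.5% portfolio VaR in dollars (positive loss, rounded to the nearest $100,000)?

σ_p² = 0.69²·3.56² + 0.31²·2.753² + 2·0.47·0.69·0.31·3.56·2.753 = 8.7328 (%²).
σ_p = √8.7328 = 2.955%.
At 99.5%, z = 2.576.
VaR = 2.576 × 2.955% = 7.612%; on $2,000,000,000 that is $152,240,000.

$152,200,000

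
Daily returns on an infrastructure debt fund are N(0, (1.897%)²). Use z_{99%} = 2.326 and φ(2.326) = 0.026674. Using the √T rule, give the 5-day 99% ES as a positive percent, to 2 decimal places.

11.31%

σ_{5d} = 1.897% × √5 = 4.242%.
ES multiplier = φ(z)/(1−α) = 0.026674/0.01 = 2.667.
ES = 4.242% × 2.667 = 11.313%.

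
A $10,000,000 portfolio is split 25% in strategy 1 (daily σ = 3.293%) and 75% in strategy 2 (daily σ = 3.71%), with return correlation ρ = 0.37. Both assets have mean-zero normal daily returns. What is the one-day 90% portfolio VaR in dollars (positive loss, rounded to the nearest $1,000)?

σ_p² = 0.25²·3.293² + 0.75²·3.71² + 2·0.37·0.25·0.75·3.293·3.71 = 10.1152 (%²).
σ_p = √10.1152 = 3.180%.
At 90%, z = 1.282.
VaR = 1.282 × 3.180% = 4.077%; on $10,000,000 that is $407,700.

$408,000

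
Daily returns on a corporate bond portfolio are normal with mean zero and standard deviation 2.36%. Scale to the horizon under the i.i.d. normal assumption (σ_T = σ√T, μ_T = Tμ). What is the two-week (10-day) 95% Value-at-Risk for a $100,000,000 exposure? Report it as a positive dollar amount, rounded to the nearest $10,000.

At 95%, z = 1.645.
σ_{10d} = 2.36% × √10 = 7.463%.
VaR = 1.645 × 7.463% = 12.277%.
On $100,000,000: 0.12277 × $100,000,000 = $12,277,000.

$12,280,000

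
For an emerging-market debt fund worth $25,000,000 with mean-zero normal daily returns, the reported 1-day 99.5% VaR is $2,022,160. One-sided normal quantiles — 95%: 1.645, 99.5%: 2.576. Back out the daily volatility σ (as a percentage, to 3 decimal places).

3.140%

VaR as a fraction: $2,022,160 / $25,000,000 = 8.089%.
σ = VaR / z = 8.089% / 2.576 = 3.140%.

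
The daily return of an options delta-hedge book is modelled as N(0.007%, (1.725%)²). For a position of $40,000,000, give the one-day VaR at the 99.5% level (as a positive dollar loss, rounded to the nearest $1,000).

$1,775,000

At 99.5% one-sided, z = 2.576.
VaR = −μ + z·σ = −(0.007%) + 2.576 × 1.725% = 4.437%.
On $40,000,000: 0.04437 × $40,000,000 = $1,774,800.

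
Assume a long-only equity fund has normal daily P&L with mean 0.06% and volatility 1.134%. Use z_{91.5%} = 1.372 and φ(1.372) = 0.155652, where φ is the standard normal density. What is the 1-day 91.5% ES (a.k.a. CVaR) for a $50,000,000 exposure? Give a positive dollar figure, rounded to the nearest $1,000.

$1,008,000

Tail multiplier: φ(z)/(1−α) = 0.155652 / 0.085 = 1.831.
ES = −(0.06%) + 1.134% × 1.831 = 2.016%.
On $50,000,000: 0.02016 × $50,000,000 = $1,008,000.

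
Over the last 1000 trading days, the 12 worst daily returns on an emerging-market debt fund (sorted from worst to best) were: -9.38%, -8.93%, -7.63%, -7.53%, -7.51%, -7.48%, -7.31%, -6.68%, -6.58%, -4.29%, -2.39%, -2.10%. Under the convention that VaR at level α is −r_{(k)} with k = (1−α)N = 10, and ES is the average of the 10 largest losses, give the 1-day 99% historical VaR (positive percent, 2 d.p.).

k = 10; the 10th lowest return is -4.29%, so VaR = 4.29%.

4.29%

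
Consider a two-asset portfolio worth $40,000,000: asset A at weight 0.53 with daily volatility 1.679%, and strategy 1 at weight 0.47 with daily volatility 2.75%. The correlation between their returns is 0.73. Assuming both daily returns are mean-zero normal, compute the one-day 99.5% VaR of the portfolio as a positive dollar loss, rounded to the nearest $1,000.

σ_p² = 0.53²·1.679² + 0.47²·2.75² + 2·0.73·0.53·0.47·1.679·2.75 = 4.1417 (%²).
σ_p = √4.1417 = 2.035%.
At 99.5%, z = 2.576.
VaR = 2.576 × 2.035% = 5.242%; on $40,000,000 that is $2,096,800.

$2,097,000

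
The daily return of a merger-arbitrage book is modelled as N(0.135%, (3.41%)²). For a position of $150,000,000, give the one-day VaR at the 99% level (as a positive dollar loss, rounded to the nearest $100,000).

At 99% one-sided, z = 2.326.
VaR = −μ + z·σ = −(0.135%) + 2.326 × 3.41% = 7.797%.
On $150,000,000: 0.07797 × $150,000,000 = $11,695,500.

$11,700,000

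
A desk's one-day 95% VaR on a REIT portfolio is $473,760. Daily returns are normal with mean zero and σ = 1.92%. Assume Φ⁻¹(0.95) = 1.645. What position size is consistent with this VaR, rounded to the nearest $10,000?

$15,000,000

VaR as a fraction of value: z·σ = 1.645 × 1.92% = 3.1584%.
Position = $473,760 / 0.031584 = $15,000,000.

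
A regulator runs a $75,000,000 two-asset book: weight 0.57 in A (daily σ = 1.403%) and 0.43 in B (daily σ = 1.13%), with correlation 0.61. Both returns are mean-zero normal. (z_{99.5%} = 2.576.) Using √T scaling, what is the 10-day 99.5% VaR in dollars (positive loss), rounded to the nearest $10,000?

σ_p = √(0.57²·1.403² + 0.43²·1.13² + 2·0.61·0.57·0.43·1.403·1.13) = 1.162%.
σ_{10d} = 1.162% × √10 = 3.675%.
VaR = 2.576 × 3.675% = 9.467%; on $75,000,000 that is $7,100,250.

$7,100,000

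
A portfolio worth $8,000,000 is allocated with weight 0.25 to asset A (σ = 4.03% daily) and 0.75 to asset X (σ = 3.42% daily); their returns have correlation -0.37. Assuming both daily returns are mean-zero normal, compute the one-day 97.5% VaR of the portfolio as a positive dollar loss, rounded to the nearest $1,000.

$374,000

σ_p² = 0.25²·4.03² + 0.75²·3.42² + 2·-0.37·0.25·0.75·4.03·3.42 = 5.6819 (%²).
σ_p = √5.6819 = 2.384%.
At 97.5%, z = 1.960.
VaR = 1.960 × 2.384% = 4.673%; on $8,000,000 that is $373,840.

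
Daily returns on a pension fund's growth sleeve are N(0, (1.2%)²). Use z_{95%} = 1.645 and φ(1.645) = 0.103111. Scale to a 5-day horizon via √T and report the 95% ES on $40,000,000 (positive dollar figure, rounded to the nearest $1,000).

$2,213,000

σ_{5d} = 1.2% × √5 = 2.683%.
ES multiplier = φ(z)/(1−α) = 0.103111/0.05 = 2.062.
ES = 2.683% × 2.062 = 5.532%; on $40,000,000: $2,212,800.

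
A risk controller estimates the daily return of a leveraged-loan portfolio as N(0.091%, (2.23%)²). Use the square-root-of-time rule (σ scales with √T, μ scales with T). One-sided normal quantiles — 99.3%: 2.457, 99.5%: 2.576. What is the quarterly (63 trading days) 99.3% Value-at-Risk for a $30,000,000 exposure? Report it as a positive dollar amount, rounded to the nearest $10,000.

σ_{63d} = 2.23% × √63 = 17.700%; μ_{63d} = 63 × 0.091% = 5.733%.
VaR = −(5.733%) + 2.457 × 17.700% = 37.756%.
On $30,000,000: 0.37756 × $30,000,000 = $11,326,800.

$11,330,000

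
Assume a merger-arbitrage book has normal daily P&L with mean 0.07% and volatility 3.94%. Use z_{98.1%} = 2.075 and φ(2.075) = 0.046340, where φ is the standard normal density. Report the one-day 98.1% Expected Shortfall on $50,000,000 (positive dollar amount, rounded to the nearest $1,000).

$4,770,000

Tail multiplier: φ(z)/(1−α) = 0.046340 / 0.019 = 2.439.
ES = −(0.07%) + 3.94% × 2.439 = 9.540%.
On $50,000,000: 0.09540 × $50,000,000 = $4,770,000.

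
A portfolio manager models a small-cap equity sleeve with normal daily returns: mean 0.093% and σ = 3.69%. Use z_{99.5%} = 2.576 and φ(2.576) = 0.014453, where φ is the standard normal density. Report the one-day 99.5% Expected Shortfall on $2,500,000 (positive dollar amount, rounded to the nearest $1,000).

$264,000

Tail multiplier: φ(z)/(1−α) = 0.014453 / 0.005 = 2.891.
ES = −(0.093%) + 3.69% × 2.891 = 10.575%.
On $2,500,000: 0.10575 × $2,500,000 = $264,375.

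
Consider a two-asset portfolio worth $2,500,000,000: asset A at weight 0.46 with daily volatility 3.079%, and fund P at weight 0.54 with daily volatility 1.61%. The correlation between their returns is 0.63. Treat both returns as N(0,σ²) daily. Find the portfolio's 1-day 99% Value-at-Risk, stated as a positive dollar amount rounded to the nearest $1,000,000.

σ_p² = 0.46²·3.079² + 0.54²·1.61² + 2·0.63·0.46·0.54·3.079·1.61 = 4.3134 (%²).
σ_p = √4.3134 = 2.077%.
At 99%, z = 2.326.
VaR = 2.326 × 2.077% = 4.831%; on $2,500,000,000 that is $120,775,000.

$121,000,000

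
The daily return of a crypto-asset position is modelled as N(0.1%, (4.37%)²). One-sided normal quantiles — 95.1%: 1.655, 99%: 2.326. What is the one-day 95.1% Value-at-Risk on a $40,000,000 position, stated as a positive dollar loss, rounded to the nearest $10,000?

$2,850,000

VaR = −μ + z·σ = −(0.1%) + 1.655 × 4.37% = 7.132%.
On $40,000,000: 0.07132 × $40,000,000 = $2,852,800.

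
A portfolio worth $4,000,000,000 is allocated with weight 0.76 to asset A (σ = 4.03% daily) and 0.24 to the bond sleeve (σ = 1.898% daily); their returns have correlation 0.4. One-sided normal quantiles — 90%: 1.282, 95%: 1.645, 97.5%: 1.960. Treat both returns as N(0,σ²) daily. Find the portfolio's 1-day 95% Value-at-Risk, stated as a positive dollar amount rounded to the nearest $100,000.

σ_p² = 0.76²·4.03² + 0.24²·1.898² + 2·0.4·0.76·0.24·4.03·1.898 = 10.7044 (%²).
σ_p = √10.7044 = 3.272%.
VaR = 1.645 × 3.272% = 5.382%; on $4,000,000,000 that is $215,280,000.

$215,300,000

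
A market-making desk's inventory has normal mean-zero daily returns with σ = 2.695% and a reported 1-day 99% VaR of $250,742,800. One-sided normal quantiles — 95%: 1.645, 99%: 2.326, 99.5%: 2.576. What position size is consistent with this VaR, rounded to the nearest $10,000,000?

VaR as a fraction of value: z·σ = 2.326 × 2.695% = 6.26857%.
Position = $250,742,800 / 0.0626857 = $4,000,000,000.

$4,000,000,000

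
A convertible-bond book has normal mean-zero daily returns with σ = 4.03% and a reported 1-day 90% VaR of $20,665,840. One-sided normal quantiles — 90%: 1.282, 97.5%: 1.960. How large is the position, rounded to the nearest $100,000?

$400,000,000

VaR as a fraction of value: z·σ = 1.282 × 4.03% = 5.16646%.
Position = $20,665,840 / 0.0516646 = $400,000,000.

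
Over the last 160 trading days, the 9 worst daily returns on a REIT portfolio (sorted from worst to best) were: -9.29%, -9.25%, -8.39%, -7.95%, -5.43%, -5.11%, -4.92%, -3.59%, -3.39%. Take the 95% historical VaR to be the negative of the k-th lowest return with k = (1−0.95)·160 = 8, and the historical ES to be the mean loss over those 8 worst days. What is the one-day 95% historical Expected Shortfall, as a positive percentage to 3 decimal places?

The 8 worst returns sum to -53.93%.
ES = −(-53.93%) / 8 = 6.74125% ≈ 6.741%.

6.741%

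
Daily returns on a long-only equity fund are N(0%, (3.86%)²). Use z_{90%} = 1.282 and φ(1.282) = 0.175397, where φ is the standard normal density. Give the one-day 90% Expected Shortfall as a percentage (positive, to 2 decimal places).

Tail multiplier: φ(z)/(1−α) = 0.175397 / 0.1 = 1.754.
ES = 3.86% × 1.754 = 6.770%.

6.77%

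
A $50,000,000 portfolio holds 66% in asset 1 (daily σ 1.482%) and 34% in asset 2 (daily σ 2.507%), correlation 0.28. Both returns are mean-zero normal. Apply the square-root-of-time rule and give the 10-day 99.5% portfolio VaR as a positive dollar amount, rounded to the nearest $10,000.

σ_p = √(0.66²·1.482² + 0.34²·2.507² + 2·0.28·0.66·0.34·1.482·2.507) = 1.466%.
σ_{10d} = 1.466% × √10 = 4.636%.
z(99.5%) = 2.576.
VaR = 2.576 × 4.636% = 11.942%; on $50,000,000 that is $5,971,000.

$5,970,000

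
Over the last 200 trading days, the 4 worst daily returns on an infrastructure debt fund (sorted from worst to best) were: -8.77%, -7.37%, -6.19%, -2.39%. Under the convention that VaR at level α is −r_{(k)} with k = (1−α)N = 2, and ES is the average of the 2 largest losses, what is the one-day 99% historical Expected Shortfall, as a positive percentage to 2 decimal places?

The 2 worst returns sum to -16.14%.
ES = −(-16.14%) / 2 = 8.07%.

8.07%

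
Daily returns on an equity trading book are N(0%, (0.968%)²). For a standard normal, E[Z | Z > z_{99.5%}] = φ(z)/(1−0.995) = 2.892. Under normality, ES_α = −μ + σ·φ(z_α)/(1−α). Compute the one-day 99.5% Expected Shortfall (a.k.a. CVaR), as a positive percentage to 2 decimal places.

ES = 0.968% × 2.892 = 2.799%.

2.80%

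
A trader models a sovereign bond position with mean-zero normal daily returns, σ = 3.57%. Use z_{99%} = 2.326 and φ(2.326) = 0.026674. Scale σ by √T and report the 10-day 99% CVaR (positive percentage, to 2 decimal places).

30.11%

σ_{10d} = 3.57% × √10 = 11.289%.
ES multiplier = φ(z)/(1−α) = 0.026674/0.01 = 2.667.
ES = 11.289% × 2.667 = 30.108%.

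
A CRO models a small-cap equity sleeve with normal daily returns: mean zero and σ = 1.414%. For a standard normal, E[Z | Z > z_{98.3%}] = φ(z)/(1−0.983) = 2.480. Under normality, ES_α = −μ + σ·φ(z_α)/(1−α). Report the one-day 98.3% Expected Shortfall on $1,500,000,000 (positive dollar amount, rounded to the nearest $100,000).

ES = 1.414% × 2.480 = 3.507%.
On $1,500,000,000: 0.03507 × $1,500,000,000 = $52,605,000.

$52,600,000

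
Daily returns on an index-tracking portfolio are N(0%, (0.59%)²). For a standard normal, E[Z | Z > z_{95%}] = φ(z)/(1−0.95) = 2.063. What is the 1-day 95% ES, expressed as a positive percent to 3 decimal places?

ES = 0.59% × 2.063 = 1.217%.

1.217%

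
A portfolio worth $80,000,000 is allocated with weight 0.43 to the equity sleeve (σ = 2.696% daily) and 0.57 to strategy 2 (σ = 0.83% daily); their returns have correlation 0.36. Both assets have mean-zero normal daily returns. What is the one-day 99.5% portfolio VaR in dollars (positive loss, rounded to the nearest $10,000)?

$2,890,000

σ_p² = 0.43²·2.696² + 0.57²·0.83² + 2·0.36·0.43·0.57·2.696·0.83 = 1.9626 (%²).
σ_p = √1.9626 = 1.401%.
At 99.5%, z = 2.576.
VaR = 2.576 × 1.401% = 3.609%; on $80,000,000 that is $2,887,200.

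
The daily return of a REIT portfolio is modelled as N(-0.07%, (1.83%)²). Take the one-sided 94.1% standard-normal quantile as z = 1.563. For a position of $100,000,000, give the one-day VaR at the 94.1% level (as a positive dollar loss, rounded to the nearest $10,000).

$2,930,000

VaR = −μ + z·σ = −(-0.07%) + 1.563 × 1.83% = 2.930%.
On $100,000,000: 0.02930 × $100,000,000 = $2,930,000.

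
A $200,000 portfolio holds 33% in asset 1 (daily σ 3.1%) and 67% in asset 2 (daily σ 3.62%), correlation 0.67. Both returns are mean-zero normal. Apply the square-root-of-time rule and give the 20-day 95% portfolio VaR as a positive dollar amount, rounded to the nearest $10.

σ_p = √(0.33²·3.1² + 0.67²·3.62² + 2·0.67·0.33·0.67·3.1·3.62) = 3.202%.
σ_{20d} = 3.202% × √20 = 14.320%.
z(95%) = 1.645.
VaR = 1.645 × 14.320% = 23.556%; on $200,000 that is $47,112.

$47,110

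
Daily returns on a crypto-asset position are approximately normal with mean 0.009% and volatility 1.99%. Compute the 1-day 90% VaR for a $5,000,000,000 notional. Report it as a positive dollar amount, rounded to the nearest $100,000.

At 90% one-sided, z = 1.282.
VaR = −μ + z·σ = −(0.009%) + 1.282 × 1.99% = 2.542%.
On $5,000,000,000: 0.02542 × $5,000,000,000 = $127,100,000.

$127,100,000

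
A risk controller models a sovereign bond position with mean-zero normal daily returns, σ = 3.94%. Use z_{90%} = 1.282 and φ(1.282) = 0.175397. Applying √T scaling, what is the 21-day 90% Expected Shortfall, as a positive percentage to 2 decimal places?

31.67%

σ_{21d} = 3.94% × √21 = 18.055%.
ES multiplier = φ(z)/(1−α) = 0.175397/0.1 = 1.754.
ES = 18.055% × 1.754 = 31.668%.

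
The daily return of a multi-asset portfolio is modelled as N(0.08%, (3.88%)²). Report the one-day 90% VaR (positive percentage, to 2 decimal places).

4.89%

At 90% one-sided, z = 1.282.
VaR = −μ + z·σ = −(0.08%) + 1.282 × 3.88% = 4.894%.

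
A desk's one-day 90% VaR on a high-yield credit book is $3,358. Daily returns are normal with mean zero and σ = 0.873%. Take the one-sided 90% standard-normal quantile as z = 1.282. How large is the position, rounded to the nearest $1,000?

$300,000

VaR as a fraction of value: z·σ = 1.282 × 0.873% = 1.11919%.
Position = $3,358 / 0.0111919 = $300,039.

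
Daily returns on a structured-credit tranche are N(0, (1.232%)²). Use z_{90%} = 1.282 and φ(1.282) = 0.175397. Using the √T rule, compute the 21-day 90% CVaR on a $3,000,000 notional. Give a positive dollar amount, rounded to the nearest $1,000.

σ_{21d} = 1.232% × √21 = 5.646%.
ES multiplier = φ(z)/(1−α) = 0.175397/0.1 = 1.754.
ES = 5.646% × 1.754 = 9.903%; on $3,000,000: $297,090.

$297,000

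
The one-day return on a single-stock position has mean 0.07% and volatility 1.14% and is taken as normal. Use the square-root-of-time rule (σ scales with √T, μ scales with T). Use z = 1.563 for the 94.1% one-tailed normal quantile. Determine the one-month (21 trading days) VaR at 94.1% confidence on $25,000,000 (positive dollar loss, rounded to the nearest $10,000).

$1,670,000

σ_{21d} = 1.14% × √21 = 5.224%; μ_{21d} = 21 × 0.07% = 1.470%.
VaR = −(1.470%) + 1.563 × 5.224% = 6.695%.
On $25,000,000: 0.06695 × $25,000,000 = $1,673,750.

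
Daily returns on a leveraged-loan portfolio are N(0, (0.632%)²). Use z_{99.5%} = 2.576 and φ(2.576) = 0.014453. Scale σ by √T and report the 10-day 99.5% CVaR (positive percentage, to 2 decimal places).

σ_{10d} = 0.632% × √10 = 1.999%.
ES multiplier = φ(z)/(1−α) = 0.014453/0.005 = 2.891.
ES = 1.999% × 2.891 = 5.779%.

5.78%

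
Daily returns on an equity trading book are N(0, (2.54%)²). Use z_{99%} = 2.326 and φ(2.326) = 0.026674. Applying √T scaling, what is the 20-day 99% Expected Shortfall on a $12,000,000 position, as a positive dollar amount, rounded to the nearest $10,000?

$3,640,000

σ_{20d} = 2.54% × √20 = 11.359%.
ES multiplier = φ(z)/(1−α) = 0.026674/0.01 = 2.667.
ES = 11.359% × 2.667 = 30.294%; on $12,000,000: $3,635,280.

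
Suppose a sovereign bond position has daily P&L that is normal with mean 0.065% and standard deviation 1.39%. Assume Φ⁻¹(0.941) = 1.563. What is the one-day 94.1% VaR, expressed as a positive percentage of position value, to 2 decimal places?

VaR = −μ + z·σ = −(0.065%) + 1.563 × 1.39% = 2.108%.

2.11%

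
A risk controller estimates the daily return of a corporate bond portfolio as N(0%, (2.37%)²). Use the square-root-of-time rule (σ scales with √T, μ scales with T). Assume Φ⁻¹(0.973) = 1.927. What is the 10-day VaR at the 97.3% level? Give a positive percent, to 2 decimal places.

14.44%

σ_{10d} = 2.37% × √10 = 7.495%.
VaR = 1.927 × 7.495% = 14.443%.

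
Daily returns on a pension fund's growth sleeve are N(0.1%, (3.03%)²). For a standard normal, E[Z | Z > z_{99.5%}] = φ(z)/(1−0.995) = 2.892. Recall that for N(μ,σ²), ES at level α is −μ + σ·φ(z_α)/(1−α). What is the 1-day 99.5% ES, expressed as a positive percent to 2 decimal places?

ES = −(0.1%) + 3.03% × 2.892 = 8.663%.

8.66%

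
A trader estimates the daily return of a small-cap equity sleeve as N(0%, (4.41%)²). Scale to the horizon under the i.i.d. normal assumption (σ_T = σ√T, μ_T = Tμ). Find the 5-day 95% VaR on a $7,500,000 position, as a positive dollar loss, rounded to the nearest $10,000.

$1,220,000

At 95%, z = 1.645.
σ_{5d} = 4.41% × √5 = 9.861%.
VaR = 1.645 × 9.861% = 16.221%.
On $7,500,000: 0.16221 × $7,500,000 = $1,216,575.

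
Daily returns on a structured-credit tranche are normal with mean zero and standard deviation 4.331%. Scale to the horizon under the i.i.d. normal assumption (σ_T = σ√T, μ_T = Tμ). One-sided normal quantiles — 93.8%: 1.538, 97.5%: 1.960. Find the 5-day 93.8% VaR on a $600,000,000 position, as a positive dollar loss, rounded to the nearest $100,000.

σ_{5d} = 4.331% × √5 = 9.684%.
VaR = 1.538 × 9.684% = 14.894%.
On $600,000,000: 0.14894 × $600,000,000 = $89,364,000.

$89,400,000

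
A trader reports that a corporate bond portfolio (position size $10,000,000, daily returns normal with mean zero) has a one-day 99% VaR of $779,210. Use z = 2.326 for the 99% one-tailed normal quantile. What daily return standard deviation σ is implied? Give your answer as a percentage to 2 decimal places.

VaR as a fraction: $779,210 / $10,000,000 = 7.792%.
σ = VaR / z = 7.792% / 2.326 = 3.350%.

3.35%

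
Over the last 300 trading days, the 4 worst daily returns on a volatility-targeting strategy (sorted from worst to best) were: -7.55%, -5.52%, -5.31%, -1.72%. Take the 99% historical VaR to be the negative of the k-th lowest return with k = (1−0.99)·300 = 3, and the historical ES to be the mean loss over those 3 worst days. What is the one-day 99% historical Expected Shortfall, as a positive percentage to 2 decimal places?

6.13%

The 3 worst returns sum to -18.38%.
ES = −(-18.38%) / 3 = 6.1266…% ≈ 6.13%.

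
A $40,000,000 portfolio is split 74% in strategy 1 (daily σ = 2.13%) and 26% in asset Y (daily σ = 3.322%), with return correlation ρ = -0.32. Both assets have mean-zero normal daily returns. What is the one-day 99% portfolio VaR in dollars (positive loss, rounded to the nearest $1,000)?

$1,429,000

σ_p² = 0.74²·2.13² + 0.26²·3.322² + 2·-0.32·0.74·0.26·2.13·3.322 = 2.3591 (%²).
σ_p = √2.3591 = 1.536%.
At 99%, z = 2.326.
VaR = 2.326 × 1.536% = 3.573%; on $40,000,000 that is $1,429,200.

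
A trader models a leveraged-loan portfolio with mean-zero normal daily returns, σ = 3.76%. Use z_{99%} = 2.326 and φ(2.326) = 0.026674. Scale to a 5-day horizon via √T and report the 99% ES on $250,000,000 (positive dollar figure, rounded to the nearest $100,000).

$56,100,000

σ_{5d} = 3.76% × √5 = 8.408%.
ES multiplier = φ(z)/(1−α) = 0.026674/0.01 = 2.667.
ES = 8.408% × 2.667 = 22.424%; on $250,000,000: $56,060,000.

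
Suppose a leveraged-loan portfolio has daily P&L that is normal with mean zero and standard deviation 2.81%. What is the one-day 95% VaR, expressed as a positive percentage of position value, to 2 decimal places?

At 95% one-sided, z = 1.645.
VaR = z·σ = 1.645 × 2.81% = 4.622%.

4.62%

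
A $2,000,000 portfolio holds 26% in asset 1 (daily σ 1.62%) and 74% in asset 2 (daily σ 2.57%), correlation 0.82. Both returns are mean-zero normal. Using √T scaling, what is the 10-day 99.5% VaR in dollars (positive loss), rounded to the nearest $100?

$368,200

σ_p = √(0.26²·1.62² + 0.74²·2.57² + 2·0.82·0.26·0.74·1.62·2.57) = 2.260%.
σ_{10d} = 2.260% × √10 = 7.147%.
z(99.5%) = 2.576.
VaR = 2.576 × 7.147% = 18.411%; on $2,000,000 that is $368,220.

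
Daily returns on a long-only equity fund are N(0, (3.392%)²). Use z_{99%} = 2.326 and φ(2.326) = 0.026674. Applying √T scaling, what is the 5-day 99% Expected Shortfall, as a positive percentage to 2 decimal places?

20.23%

σ_{5d} = 3.392% × √5 = 7.585%.
ES multiplier = φ(z)/(1−α) = 0.026674/0.01 = 2.667.
ES = 7.585% × 2.667 = 20.229%.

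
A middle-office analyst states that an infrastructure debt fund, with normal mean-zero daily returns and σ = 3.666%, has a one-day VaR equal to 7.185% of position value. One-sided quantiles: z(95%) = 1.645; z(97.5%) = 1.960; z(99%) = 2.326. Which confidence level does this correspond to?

97.5%

Implied z = VaR/σ = 7.185 / 3.666 = 1.960.
This matches z(97.5%) = 1.960.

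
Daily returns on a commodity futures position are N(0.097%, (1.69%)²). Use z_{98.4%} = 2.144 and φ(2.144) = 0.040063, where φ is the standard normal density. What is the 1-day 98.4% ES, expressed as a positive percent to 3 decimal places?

4.135%

Tail multiplier: φ(z)/(1−α) = 0.040063 / 0.016 = 2.504.
ES = −(0.097%) + 1.69% × 2.504 = 4.135%.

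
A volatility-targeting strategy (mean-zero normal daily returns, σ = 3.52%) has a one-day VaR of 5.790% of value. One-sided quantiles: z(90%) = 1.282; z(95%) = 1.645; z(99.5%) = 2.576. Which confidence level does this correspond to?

95%

Implied z = VaR/σ = 5.790 / 3.52 = 1.645.
This matches z(95%) = 1.645.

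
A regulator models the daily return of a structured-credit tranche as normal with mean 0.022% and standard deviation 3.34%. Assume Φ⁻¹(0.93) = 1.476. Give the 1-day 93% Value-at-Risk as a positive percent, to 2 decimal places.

VaR = −μ + z·σ = −(0.022%) + 1.476 × 3.34% = 4.908%.

4.91%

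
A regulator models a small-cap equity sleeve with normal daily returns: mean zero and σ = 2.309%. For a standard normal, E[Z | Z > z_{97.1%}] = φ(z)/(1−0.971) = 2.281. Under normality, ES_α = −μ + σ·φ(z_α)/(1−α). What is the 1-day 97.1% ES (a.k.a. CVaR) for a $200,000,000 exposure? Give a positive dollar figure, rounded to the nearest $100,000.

$10,500,000

ES = 2.309% × 2.281 = 5.267%.
On $200,000,000: 0.05267 × $200,000,000 = $10,534,000.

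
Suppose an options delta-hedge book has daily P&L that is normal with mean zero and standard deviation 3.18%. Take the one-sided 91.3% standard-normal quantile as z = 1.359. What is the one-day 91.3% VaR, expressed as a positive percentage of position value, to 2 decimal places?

4.32%

VaR = z·σ = 1.359 × 3.18% = 4.322%.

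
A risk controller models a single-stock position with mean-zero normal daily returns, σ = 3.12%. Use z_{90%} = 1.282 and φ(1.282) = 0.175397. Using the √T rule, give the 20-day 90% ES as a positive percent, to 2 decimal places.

24.47%

σ_{20d} = 3.12% × √20 = 13.953%.
ES multiplier = φ(z)/(1−α) = 0.175397/0.1 = 1.754.
ES = 13.953% × 1.754 = 24.474%.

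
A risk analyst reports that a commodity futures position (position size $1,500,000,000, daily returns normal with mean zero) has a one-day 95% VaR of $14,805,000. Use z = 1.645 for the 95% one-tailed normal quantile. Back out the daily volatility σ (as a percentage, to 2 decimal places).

VaR as a fraction: $14,805,000 / $1,500,000,000 = 0.987%.
σ = VaR / z = 0.987% / 1.645 = 0.600%.

0.60%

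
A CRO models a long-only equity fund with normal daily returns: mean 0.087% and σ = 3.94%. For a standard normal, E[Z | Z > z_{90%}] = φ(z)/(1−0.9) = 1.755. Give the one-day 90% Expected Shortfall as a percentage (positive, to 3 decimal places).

6.828%

ES = −(0.087%) + 3.94% × 1.755 = 6.828%.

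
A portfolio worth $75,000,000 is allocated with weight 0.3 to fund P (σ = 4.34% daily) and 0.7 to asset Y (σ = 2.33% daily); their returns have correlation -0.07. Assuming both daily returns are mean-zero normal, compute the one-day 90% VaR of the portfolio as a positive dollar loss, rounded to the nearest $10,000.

$1,940,000

σ_p² = 0.3²·4.34² + 0.7²·2.33² + 2·-0.07·0.3·0.7·4.34·2.33 = 4.0581 (%²).
σ_p = √4.0581 = 2.014%.
At 90%, z = 1.282.
VaR = 1.282 × 2.014% = 2.582%; on $75,000,000 that is $1,936,500.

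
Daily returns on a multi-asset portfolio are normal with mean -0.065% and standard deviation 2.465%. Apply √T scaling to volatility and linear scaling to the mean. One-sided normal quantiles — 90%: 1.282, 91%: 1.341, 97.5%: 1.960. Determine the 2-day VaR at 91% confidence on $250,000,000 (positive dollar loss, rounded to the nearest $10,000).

$12,010,000

σ_{2d} = 2.465% × √2 = 3.486%; μ_{2d} = 2 × -0.065% = -0.130%.
VaR = −(-0.130%) + 1.341 × 3.486% = 4.805%.
On $250,000,000: 0.04805 × $250,000,000 = $12,012,500.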